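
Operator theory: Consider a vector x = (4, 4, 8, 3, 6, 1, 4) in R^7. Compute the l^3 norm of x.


The l^3 norm = (sum |x_i|^3)^(1/3)
Sum of 3th powers = 64 + 64 + 512 + 27 + 216 + 1 + 64 = 948
||x||_3 = (948)^(1/3) = 9.8236

9.8236


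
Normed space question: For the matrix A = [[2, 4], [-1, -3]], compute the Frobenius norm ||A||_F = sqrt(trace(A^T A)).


||A||_F^2 = sum a_ij^2
= 2^2 + 4^2 + (-1)^2 + (-3)^2
= 4 + 16 + 1 + 9 = 30
||A||_F = sqrt(30) = 5.4772

5.4772


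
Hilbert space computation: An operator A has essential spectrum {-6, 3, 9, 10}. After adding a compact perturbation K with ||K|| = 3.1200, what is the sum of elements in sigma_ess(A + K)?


By Weyl's theorem, the essential spectrum is invariant under compact perturbations.
sigma_ess(A + K) = sigma_ess(A) = {-6, 3, 9, 10}
Sum = -6 + 3 + 9 + 10 = 16

16


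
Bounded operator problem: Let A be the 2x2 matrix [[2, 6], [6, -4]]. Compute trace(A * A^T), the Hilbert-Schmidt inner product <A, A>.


trace(A * A^T) = sum of squares of all entries
= 2^2 + 6^2 + 6^2 + (-4)^2
= 4 + 36 + 36 + 16
= 92

92


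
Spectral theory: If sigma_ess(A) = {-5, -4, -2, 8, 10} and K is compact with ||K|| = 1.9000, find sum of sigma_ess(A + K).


By Weyl's theorem, the essential spectrum is invariant under compact perturbations.
sigma_ess(A + K) = sigma_ess(A) = {-5, -4, -2, 8, 10}
Sum = -5 + -4 + -2 + 8 + 10 = 7

7


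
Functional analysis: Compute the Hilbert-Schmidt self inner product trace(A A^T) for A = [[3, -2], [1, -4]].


trace(A * A^T) = sum of squares of all entries
= 3^2 + (-2)^2 + 1^2 + (-4)^2
= 9 + 4 + 1 + 16
= 30

30


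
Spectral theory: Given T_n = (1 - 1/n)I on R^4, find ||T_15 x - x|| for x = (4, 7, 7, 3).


T_15 x - x = (1 - 1/15)x - x = -x/15
||x|| = sqrt(123) = 11.0905
||T_15 x - x|| = ||x||/15 = 11.0905/15 = 0.7394

0.7394


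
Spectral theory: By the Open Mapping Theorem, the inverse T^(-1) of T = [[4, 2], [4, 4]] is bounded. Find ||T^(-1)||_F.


det(T) = 4*4 - 2*4 = 8
T^(-1) = (1/8) * [[4, -2], [-4, 4]] = [[0.5000, -0.2500], [-0.5000, 0.5000]]
||T^(-1)||_F^2 = 0.5000^2 + (-0.2500)^2 + (-0.5000)^2 + 0.5000^2 = 0.8125
||T^(-1)||_F = sqrt(0.8125) = 0.9014

0.9014


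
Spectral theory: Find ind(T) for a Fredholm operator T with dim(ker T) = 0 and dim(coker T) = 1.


The Fredholm index is defined as ind(T) = dim(ker T) - dim(coker T)
= 0 - 1
= -1

-1


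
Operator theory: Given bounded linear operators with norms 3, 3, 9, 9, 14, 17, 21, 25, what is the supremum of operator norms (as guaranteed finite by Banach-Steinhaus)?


By the Uniform Boundedness Principle, the supremum of norms is finite.
sup_k ||T_k|| = max(3, 3, 9, 9, 14, 17, 21, 25) = 25

25


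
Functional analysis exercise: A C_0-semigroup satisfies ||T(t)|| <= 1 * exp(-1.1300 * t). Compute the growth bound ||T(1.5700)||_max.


||T(1.5700)|| <= 1 * exp(-1.1300 * 1.5700)
= 1 * exp(-1.7741)
= 1 * 0.1696
= 0.1696

0.1696


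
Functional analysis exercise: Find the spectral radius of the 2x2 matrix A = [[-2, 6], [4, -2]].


For a 2x2 matrix, eigenvalues satisfy lambda^2 - (trace)*lambda + det = 0
trace = -2 + -2 = -4
det = -2*-2 - 6*4 = -20
discriminant = (-4)^2 - 4*(-20) = 96
spectral radius = max |eigenvalue| = 6.8990

6.8990


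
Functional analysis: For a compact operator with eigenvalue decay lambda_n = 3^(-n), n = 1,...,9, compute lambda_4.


The eigenvalue formula gives lambda_4 = 1/3^4
= 1/81
= 0.0123

0.0123


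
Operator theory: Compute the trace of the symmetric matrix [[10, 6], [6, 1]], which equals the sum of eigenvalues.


For a self-adjoint (symmetric) matrix, the eigenvalues are real.
The sum of eigenvalues equals the trace of the matrix.
trace = 10 + 1 = 11

11


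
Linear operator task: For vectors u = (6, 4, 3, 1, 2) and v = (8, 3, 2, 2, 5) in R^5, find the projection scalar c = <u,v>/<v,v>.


Computing <u,v> = 6*8 + 4*3 + 3*2 + 1*2 + 2*5 = 78
Computing <v,v> = 8^2 + 3^2 + 2^2 + 2^2 + 5^2 = 106
Projection coefficient = 78/106 = 0.7358

0.7358


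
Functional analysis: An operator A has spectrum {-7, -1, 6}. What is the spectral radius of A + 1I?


Spectrum of A + 1I = {-6, 0, 7}
Spectral radius = max |lambda| over the shifted spectrum
= max(6, 0, 7) = 7

7


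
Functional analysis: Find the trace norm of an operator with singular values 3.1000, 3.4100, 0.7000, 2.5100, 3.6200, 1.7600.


The nuclear norm is the sum of all singular values.
||T||_1 = 3.1000 + 3.4100 + 0.7000 + 2.5100 + 3.6200 + 1.7600
= 15.1000

15.1000


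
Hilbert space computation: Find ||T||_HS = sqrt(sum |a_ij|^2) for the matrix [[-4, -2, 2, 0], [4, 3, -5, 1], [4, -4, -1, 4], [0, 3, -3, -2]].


The Hilbert-Schmidt norm is sqrt(sum of squares of all entries).
Sum of squares = (-4)^2 + (-2)^2 + 2^2 + 0^2 + 4^2 + 3^2 + (-5)^2 + 1^2 + 4^2 + (-4)^2 + (-1)^2 + 4^2 + 0^2 + 3^2 + (-3)^2 + (-2)^2
= 16 + 4 + 4 + 0 + 16 + 9 + 25 + 1 + 16 + 16 + 1 + 16 + 0 + 9 + 9 + 4 = 146
||T||_HS = sqrt(146) = 12.0830

12.0830


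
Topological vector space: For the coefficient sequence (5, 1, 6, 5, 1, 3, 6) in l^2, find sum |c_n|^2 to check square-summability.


sum |c_n|^2 = 5^2 + 1^2 + 6^2 + 5^2 + 1^2 + 3^2 + 6^2
= 25 + 1 + 36 + 25 + 1 + 9 + 36
= 133

133


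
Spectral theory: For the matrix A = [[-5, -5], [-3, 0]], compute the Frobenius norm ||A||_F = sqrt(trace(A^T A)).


||A||_F^2 = sum a_ij^2
= (-5)^2 + (-5)^2 + (-3)^2 + 0^2
= 25 + 25 + 9 + 0 = 59
||A||_F = sqrt(59) = 7.6811

7.6811


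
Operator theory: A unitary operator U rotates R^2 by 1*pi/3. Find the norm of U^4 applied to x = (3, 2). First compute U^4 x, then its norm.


U is a rotation by theta = 1*pi/3
U^4 = rotation by 4*theta = 4*pi/3
cos(4*pi/3) = -0.5000, sin(4*pi/3) = -0.8660
U^4 x = (-0.5000 * 3 - -0.8660 * 2, -0.8660 * 3 + -0.5000 * 2)
= (0.2321, -3.5981)
||U^4 x|| = sqrt(0.2321^2 + (-3.5981)^2) = sqrt(13.0000) = 3.6056

3.6056


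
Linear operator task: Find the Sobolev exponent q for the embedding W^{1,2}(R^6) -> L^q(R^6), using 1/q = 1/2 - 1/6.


Using the Sobolev embedding formula: 1/q = 1/p - k/n
1/q = 1/2 - 1/6 = 1/3
q = 1/(1/3) = 3

3.0000


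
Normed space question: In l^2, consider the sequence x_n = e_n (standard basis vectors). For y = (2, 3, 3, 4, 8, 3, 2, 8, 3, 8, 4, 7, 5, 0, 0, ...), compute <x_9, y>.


x_9 = e_9 is the standard basis vector with 1 in position 9.
<x_9, y> = y_9 = 3
As n -> infinity, <x_n, y> -> 0, confirming weak convergence of (x_n) to 0.

3


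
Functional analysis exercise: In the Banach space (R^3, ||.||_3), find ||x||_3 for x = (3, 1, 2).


The l^3 norm = (sum |x_i|^3)^(1/3)
Sum of 3th powers = 27 + 1 + 8 = 36
||x||_3 = (36)^(1/3) = 3.3019

3.3019


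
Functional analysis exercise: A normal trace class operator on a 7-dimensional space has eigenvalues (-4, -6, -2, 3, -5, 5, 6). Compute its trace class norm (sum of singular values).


For a normal operator, singular values equal |eigenvalues|.
Trace norm = sum |lambda_i| = 4 + 6 + 2 + 3 + 5 + 5 + 6
= 31

31


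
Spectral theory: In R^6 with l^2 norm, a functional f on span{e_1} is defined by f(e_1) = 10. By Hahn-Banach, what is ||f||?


The norm of f is given by ||f|| = sup_{||x||=1} |f(x)|.
On span{e_1}, ||e_1|| = 1, so ||f|| = |f(e_1)| / ||e_1||
= |10| / 1 = 10.0000

10.0000


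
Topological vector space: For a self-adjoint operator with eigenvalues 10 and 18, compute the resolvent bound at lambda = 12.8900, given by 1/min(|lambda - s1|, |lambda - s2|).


dist(12.8900, {10, 18}) = min(|12.8900 - 10|, |12.8900 - 18|)
= min(2.8900, 5.1100) = 2.8900
Resolvent bound = 1/2.8900 = 0.3460

0.3460


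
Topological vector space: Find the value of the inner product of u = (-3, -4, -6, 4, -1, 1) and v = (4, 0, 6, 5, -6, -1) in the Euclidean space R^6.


Computing the standard inner product <u, v> = sum u_i * v_i
= -3*4 + -4*0 + -6*6 + 4*5 + -1*-6 + 1*-1
= -12 + 0 + -36 + 20 + 6 + -1
= -23

-23


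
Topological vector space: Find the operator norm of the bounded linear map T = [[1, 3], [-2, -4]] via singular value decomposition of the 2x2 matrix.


A^T A = [[5, 11], [11, 25]]
trace(A^T A) = 30, det(A^T A) = 4
discriminant = 30^2 - 4*4 = 884
Largest eigenvalue of A^T A = (trace + sqrt(disc))/2 = 29.8661
||T|| = sqrt(29.8661) = 5.4650

5.4650


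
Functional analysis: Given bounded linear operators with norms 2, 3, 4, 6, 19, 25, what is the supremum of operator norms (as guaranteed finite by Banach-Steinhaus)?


By the Uniform Boundedness Principle, the supremum of norms is finite.
sup_k ||T_k|| = max(2, 3, 4, 6, 19, 25) = 25

25


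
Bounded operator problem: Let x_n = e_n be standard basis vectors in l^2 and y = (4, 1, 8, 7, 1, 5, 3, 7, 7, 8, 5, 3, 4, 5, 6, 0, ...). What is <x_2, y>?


x_2 = e_2 is the standard basis vector with 1 in position 2.
<x_2, y> = y_2 = 1
As n -> infinity, <x_n, y> -> 0, confirming weak convergence of (x_n) to 0.

1


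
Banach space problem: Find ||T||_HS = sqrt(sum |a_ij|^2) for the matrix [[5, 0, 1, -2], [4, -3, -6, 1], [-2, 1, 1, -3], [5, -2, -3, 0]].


The Hilbert-Schmidt norm is sqrt(sum of squares of all entries).
Sum of squares = 5^2 + 0^2 + 1^2 + (-2)^2 + 4^2 + (-3)^2 + (-6)^2 + 1^2 + (-2)^2 + 1^2 + 1^2 + (-3)^2 + 5^2 + (-2)^2 + (-3)^2 + 0^2
= 25 + 0 + 1 + 4 + 16 + 9 + 36 + 1 + 4 + 1 + 1 + 9 + 25 + 4 + 9 + 0 = 145
||T||_HS = sqrt(145) = 12.0416

12.0416


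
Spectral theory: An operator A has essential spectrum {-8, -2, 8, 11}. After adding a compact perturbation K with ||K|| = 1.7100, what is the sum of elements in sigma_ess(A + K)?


By Weyl's theorem, the essential spectrum is invariant under compact perturbations.
sigma_ess(A + K) = sigma_ess(A) = {-8, -2, 8, 11}
Sum = -8 + -2 + 8 + 11 = 9

9


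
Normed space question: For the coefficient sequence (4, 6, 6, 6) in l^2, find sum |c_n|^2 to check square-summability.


sum |c_n|^2 = 4^2 + 6^2 + 6^2 + 6^2
= 16 + 36 + 36 + 36
= 124

124


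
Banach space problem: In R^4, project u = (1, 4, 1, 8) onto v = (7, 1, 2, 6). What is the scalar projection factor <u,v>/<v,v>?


Computing <u,v> = 1*7 + 4*1 + 1*2 + 8*6 = 61
Computing <v,v> = 7^2 + 1^2 + 2^2 + 6^2 = 90
Projection coefficient = 61/90 = 0.6778

0.6778


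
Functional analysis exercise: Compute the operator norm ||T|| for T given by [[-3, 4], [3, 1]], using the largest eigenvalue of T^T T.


A^T A = [[18, -9], [-9, 17]]
trace(A^T A) = 35, det(A^T A) = 225
discriminant = 35^2 - 4*225 = 325
Largest eigenvalue of A^T A = (trace + sqrt(disc))/2 = 26.5139
||T|| = sqrt(26.5139) = 5.1492

5.1492


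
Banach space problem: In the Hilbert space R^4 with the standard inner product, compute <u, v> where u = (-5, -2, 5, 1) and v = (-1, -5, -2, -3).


Computing the standard inner product <u, v> = sum u_i * v_i
= -5*-1 + -2*-5 + 5*-2 + 1*-3
= 5 + 10 + -10 + -3
= 2

2


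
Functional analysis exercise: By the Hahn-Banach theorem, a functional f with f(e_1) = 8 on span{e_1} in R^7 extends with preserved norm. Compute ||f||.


The norm of f is given by ||f|| = sup_{||x||=1} |f(x)|.
On span{e_1}, ||e_1|| = 1, so ||f|| = |f(e_1)| / ||e_1||
= |8| / 1 = 8.0000

8.0000


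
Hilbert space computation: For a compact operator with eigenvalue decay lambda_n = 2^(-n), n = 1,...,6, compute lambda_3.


The eigenvalue formula gives lambda_3 = 1/2^3
= 1/8
= 0.1250

0.1250


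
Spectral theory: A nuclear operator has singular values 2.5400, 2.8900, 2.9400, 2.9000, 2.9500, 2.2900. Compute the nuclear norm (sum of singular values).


The nuclear norm is the sum of all singular values.
||T||_1 = 2.5400 + 2.8900 + 2.9400 + 2.9000 + 2.9500 + 2.2900
= 16.5100

16.5100


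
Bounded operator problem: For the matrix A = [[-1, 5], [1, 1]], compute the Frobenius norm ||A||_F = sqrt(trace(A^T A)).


||A||_F^2 = sum a_ij^2
= (-1)^2 + 5^2 + 1^2 + 1^2
= 1 + 25 + 1 + 1 = 28
||A||_F = sqrt(28) = 5.2915

5.2915


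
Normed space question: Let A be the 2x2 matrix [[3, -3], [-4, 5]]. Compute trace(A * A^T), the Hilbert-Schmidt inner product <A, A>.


trace(A * A^T) = sum of squares of all entries
= 3^2 + (-3)^2 + (-4)^2 + 5^2
= 9 + 9 + 16 + 25
= 59

59


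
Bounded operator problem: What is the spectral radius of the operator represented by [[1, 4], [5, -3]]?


For a 2x2 matrix, eigenvalues satisfy lambda^2 - (trace)*lambda + det = 0
trace = 1 + -3 = -2
det = 1*-3 - 4*5 = -23
discriminant = (-2)^2 - 4*(-23) = 96
spectral radius = max |eigenvalue| = 5.8990

5.8990


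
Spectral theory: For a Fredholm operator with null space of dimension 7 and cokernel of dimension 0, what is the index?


The Fredholm index is defined as ind(T) = dim(ker T) - dim(coker T)
= 7 - 0
= 7

7


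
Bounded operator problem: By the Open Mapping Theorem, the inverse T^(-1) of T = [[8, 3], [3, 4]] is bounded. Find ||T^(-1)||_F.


det(T) = 8*4 - 3*3 = 23
T^(-1) = (1/23) * [[4, -3], [-3, 8]] = [[0.1739, -0.1304], [-0.1304, 0.3478]]
||T^(-1)||_F^2 = 0.1739^2 + (-0.1304)^2 + (-0.1304)^2 + 0.3478^2 = 0.1853
||T^(-1)||_F = sqrt(0.1853) = 0.4304

0.4304


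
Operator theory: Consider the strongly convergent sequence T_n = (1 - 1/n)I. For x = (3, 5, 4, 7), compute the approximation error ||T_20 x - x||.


T_20 x - x = (1 - 1/20)x - x = -x/20
||x|| = sqrt(99) = 9.9499
||T_20 x - x|| = ||x||/20 = 9.9499/20 = 0.4975

0.4975


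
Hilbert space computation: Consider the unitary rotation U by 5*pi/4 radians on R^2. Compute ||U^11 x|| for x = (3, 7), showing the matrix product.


U is a rotation by theta = 5*pi/4
U^11 = rotation by 11*theta = 55*pi/4 = 7*pi/4 (mod 2*pi)
cos(7*pi/4) = 0.7071, sin(7*pi/4) = -0.7071
U^11 x = (0.7071 * 3 - -0.7071 * 7, -0.7071 * 3 + 0.7071 * 7)
= (7.0711, 2.8284)
||U^11 x|| = sqrt(7.0711^2 + 2.8284^2) = sqrt(58.0000) = 7.6158

7.6158


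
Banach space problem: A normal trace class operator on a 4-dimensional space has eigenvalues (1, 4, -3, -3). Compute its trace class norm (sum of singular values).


For a normal operator, singular values equal |eigenvalues|.
Trace norm = sum |lambda_i| = 1 + 4 + 3 + 3
= 11

11


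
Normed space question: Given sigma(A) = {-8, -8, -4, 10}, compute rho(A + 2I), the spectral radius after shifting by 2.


Spectrum of A + 2I = {-6, -6, -2, 12}
Spectral radius = max |lambda| over the shifted spectrum
= max(6, 6, 2, 12) = 12

12


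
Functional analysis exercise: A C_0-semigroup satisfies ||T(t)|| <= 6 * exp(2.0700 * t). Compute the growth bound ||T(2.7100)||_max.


||T(2.7100)|| <= 6 * exp(2.0700 * 2.7100)
= 6 * exp(5.6097)
= 6 * 273.0623
= 1638.3738

1638.3738


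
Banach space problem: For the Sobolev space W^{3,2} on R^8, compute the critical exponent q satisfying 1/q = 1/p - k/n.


Using the Sobolev embedding formula: 1/q = 1/p - k/n
1/q = 1/2 - 3/8 = 1/8
q = 1/(1/8) = 8

8.0000


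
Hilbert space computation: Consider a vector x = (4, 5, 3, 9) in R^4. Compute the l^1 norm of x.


The l^1 norm equals the sum of absolute values of all components.
||x||_1 = 4 + 5 + 3 + 9
= 21

21.0000


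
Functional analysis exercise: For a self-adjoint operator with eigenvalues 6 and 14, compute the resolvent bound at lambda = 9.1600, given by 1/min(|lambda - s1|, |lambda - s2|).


dist(9.1600, {6, 14}) = min(|9.1600 - 6|, |9.1600 - 14|)
= min(3.1600, 4.8400) = 3.1600
Resolvent bound = 1/3.1600 = 0.3165

0.3165


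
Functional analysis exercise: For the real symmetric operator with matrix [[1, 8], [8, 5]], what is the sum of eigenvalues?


For a self-adjoint (symmetric) matrix, the eigenvalues are real.
The sum of eigenvalues equals the trace of the matrix.
trace = 1 + 5 = 6

6


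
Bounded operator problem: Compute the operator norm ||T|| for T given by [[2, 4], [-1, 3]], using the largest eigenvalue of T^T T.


A^T A = [[5, 5], [5, 25]]
trace(A^T A) = 30, det(A^T A) = 100
discriminant = 30^2 - 4*100 = 500
Largest eigenvalue of A^T A = (trace + sqrt(disc))/2 = 26.1803
||T|| = sqrt(26.1803) = 5.1167

5.1167


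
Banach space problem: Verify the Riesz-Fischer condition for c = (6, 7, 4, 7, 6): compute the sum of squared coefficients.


sum |c_n|^2 = 6^2 + 7^2 + 4^2 + 7^2 + 6^2
= 36 + 49 + 16 + 49 + 36
= 186

186


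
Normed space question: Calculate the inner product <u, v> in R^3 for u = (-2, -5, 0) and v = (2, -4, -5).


Computing the standard inner product <u, v> = sum u_i * v_i
= -2*2 + -5*-4 + 0*-5
= -4 + 20 + 0
= 16

16


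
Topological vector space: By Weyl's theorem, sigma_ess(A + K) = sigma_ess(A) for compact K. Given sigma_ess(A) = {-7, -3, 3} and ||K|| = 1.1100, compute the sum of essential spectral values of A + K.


By Weyl's theorem, the essential spectrum is invariant under compact perturbations.
sigma_ess(A + K) = sigma_ess(A) = {-7, -3, 3}
Sum = -7 + -3 + 3 = -7

-7


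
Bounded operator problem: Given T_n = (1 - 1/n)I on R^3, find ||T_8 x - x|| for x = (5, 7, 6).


T_8 x - x = (1 - 1/8)x - x = -x/8
||x|| = sqrt(110) = 10.4881
||T_8 x - x|| = ||x||/8 = 10.4881/8 = 1.3110

1.3110


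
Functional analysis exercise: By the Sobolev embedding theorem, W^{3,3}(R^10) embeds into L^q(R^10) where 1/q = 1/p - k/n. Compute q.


Using the Sobolev embedding formula: 1/q = 1/p - k/n
1/q = 1/3 - 3/10 = 1/30
q = 1/(1/30) = 30

30.0000


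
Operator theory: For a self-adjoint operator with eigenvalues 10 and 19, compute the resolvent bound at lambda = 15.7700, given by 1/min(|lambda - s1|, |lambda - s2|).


dist(15.7700, {10, 19}) = min(|15.7700 - 10|, |15.7700 - 19|)
= min(5.7700, 3.2300) = 3.2300
Resolvent bound = 1/3.2300 = 0.3096

0.3096


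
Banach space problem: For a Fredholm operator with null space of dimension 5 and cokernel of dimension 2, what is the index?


The Fredholm index is defined as ind(T) = dim(ker T) - dim(coker T)
= 5 - 2
= 3

3


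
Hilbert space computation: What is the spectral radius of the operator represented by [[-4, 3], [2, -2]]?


For a 2x2 matrix, eigenvalues satisfy lambda^2 - (trace)*lambda + det = 0
trace = -4 + -2 = -6
det = -4*-2 - 3*2 = 2
discriminant = (-6)^2 - 4*(2) = 28
spectral radius = max |eigenvalue| = 5.6458

5.6458


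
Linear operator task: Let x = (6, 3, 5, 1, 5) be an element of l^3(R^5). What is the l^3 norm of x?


The l^3 norm = (sum |x_i|^3)^(1/3)
Sum of 3th powers = 216 + 27 + 125 + 1 + 125 = 494
||x||_3 = (494)^(1/3) = 7.9051

7.9051


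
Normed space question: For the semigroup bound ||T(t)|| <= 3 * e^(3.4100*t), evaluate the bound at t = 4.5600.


||T(4.5600)|| <= 3 * exp(3.4100 * 4.5600)
= 3 * exp(15.5496)
= 3 * 5.6638e+06
= 1.6991e+07

1.6991e+07


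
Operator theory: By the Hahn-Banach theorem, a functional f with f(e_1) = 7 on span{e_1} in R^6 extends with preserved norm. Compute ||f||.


The norm of f is given by ||f|| = sup_{||x||=1} |f(x)|.
On span{e_1}, ||e_1|| = 1, so ||f|| = |f(e_1)| / ||e_1||
= |7| / 1 = 7.0000

7.0000


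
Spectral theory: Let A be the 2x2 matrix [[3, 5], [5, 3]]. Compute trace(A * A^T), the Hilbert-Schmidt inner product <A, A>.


trace(A * A^T) = sum of squares of all entries
= 3^2 + 5^2 + 5^2 + 3^2
= 9 + 25 + 25 + 9
= 68

68


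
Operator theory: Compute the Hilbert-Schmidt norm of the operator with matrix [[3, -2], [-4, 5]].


The Hilbert-Schmidt norm is sqrt(sum of squares of all entries).
Sum of squares = 3^2 + (-2)^2 + (-4)^2 + 5^2
= 9 + 4 + 16 + 25 = 54
||T||_HS = sqrt(54) = 7.3485

7.3485


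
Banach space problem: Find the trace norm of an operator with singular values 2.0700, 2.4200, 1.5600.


The nuclear norm is the sum of all singular values.
||T||_1 = 2.0700 + 2.4200 + 1.5600
= 6.0500

6.0500


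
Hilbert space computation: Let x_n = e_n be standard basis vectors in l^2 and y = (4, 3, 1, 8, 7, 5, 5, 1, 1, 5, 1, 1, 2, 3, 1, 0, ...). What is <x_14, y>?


x_14 = e_14 is the standard basis vector with 1 in position 14.
<x_14, y> = y_14 = 3
As n -> infinity, <x_n, y> -> 0, confirming weak convergence of (x_n) to 0.

3


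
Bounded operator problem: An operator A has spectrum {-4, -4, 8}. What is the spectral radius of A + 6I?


Spectrum of A + 6I = {2, 2, 14}
Spectral radius = max |lambda| over the shifted spectrum
= max(2, 2, 14) = 14

14


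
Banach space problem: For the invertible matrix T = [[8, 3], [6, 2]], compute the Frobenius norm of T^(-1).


det(T) = 8*2 - 3*6 = -2
T^(-1) = (1/-2) * [[2, -3], [-6, 8]] = [[-1.0000, 1.5000], [3.0000, -4.0000]]
||T^(-1)||_F^2 = (-1.0000)^2 + 1.5000^2 + 3.0000^2 + (-4.0000)^2 = 28.2500
||T^(-1)||_F = sqrt(28.2500) = 5.3151

5.3151


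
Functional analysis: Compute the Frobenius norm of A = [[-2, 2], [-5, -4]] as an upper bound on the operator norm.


||A||_F^2 = sum a_ij^2
= (-2)^2 + 2^2 + (-5)^2 + (-4)^2
= 4 + 4 + 25 + 16 = 49
||A||_F = sqrt(49) = 7.0000

7.0000


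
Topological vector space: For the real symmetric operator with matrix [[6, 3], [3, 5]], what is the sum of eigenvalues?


For a self-adjoint (symmetric) matrix, the eigenvalues are real.
The sum of eigenvalues equals the trace of the matrix.
trace = 6 + 5 = 11

11


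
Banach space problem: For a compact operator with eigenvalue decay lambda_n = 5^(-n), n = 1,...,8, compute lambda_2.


The eigenvalue formula gives lambda_2 = 1/5^2
= 1/25
= 0.0400

0.0400


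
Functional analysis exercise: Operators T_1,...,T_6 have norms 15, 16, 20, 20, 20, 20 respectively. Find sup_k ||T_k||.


By the Uniform Boundedness Principle, the supremum of norms is finite.
sup_k ||T_k|| = max(15, 16, 20, 20, 20, 20) = 20

20


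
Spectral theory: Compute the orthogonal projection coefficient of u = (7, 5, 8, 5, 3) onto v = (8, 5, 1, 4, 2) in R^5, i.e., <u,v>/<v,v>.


Computing <u,v> = 7*8 + 5*5 + 8*1 + 5*4 + 3*2 = 115
Computing <v,v> = 8^2 + 5^2 + 1^2 + 4^2 + 2^2 = 110
Projection coefficient = 115/110 = 1.0455

1.0455


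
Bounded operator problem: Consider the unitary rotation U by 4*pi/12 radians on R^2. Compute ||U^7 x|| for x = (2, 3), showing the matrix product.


U is a rotation by theta = 4*pi/12
U^7 = rotation by 7*theta = 28*pi/12 = 4*pi/12 (mod 2*pi)
cos(4*pi/12) = 0.5000, sin(4*pi/12) = 0.8660
U^7 x = (0.5000 * 2 - 0.8660 * 3, 0.8660 * 2 + 0.5000 * 3)
= (-1.5981, 3.2321)
||U^7 x|| = sqrt((-1.5981)^2 + 3.2321^2) = sqrt(13.0000) = 3.6056

3.6056


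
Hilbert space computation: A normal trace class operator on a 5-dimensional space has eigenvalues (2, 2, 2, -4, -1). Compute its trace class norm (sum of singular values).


For a normal operator, singular values equal |eigenvalues|.
Trace norm = sum |lambda_i| = 2 + 2 + 2 + 4 + 1
= 11

11


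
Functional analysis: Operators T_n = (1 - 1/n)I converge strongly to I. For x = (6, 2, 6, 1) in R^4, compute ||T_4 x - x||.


T_4 x - x = (1 - 1/4)x - x = -x/4
||x|| = sqrt(77) = 8.7750
||T_4 x - x|| = ||x||/4 = 8.7750/4 = 2.1937

2.1937


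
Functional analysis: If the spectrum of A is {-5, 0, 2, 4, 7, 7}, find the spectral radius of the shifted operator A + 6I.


Spectrum of A + 6I = {1, 6, 8, 10, 13, 13}
Spectral radius = max |lambda| over the shifted spectrum
= max(1, 6, 8, 10, 13, 13) = 13

13


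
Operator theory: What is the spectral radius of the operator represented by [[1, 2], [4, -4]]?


For a 2x2 matrix, eigenvalues satisfy lambda^2 - (trace)*lambda + det = 0
trace = 1 + -4 = -3
det = 1*-4 - 2*4 = -12
discriminant = (-3)^2 - 4*(-12) = 57
spectral radius = max |eigenvalue| = 5.2749

5.2749


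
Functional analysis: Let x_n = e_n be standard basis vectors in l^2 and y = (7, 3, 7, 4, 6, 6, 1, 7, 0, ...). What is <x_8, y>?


x_8 = e_8 is the standard basis vector with 1 in position 8.
<x_8, y> = y_8 = 7
As n -> infinity, <x_n, y> -> 0, confirming weak convergence of (x_n) to 0.

7


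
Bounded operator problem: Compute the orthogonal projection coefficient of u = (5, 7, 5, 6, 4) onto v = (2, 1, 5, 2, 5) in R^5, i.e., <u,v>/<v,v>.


Computing <u,v> = 5*2 + 7*1 + 5*5 + 6*2 + 4*5 = 74
Computing <v,v> = 2^2 + 1^2 + 5^2 + 2^2 + 5^2 = 59
Projection coefficient = 74/59 = 1.2542

1.2542


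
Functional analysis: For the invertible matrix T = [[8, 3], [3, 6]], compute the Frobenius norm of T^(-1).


det(T) = 8*6 - 3*3 = 39
T^(-1) = (1/39) * [[6, -3], [-3, 8]] = [[0.1538, -0.0769], [-0.0769, 0.2051]]
||T^(-1)||_F^2 = 0.1538^2 + (-0.0769)^2 + (-0.0769)^2 + 0.2051^2 = 0.0776
||T^(-1)||_F = sqrt(0.0776) = 0.2785

0.2785


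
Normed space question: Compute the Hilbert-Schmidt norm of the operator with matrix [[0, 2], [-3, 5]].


The Hilbert-Schmidt norm is sqrt(sum of squares of all entries).
Sum of squares = 0^2 + 2^2 + (-3)^2 + 5^2
= 0 + 4 + 9 + 25 = 38
||T||_HS = sqrt(38) = 6.1644

6.1644


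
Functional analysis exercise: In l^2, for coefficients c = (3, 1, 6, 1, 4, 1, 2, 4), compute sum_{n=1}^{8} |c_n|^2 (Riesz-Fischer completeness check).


sum |c_n|^2 = 3^2 + 1^2 + 6^2 + 1^2 + 4^2 + 1^2 + 2^2 + 4^2
= 9 + 1 + 36 + 1 + 16 + 1 + 4 + 16
= 84

84


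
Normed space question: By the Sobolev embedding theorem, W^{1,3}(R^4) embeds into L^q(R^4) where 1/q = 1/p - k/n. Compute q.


Using the Sobolev embedding formula: 1/q = 1/p - k/n
1/q = 1/3 - 1/4 = 1/12
q = 1/(1/12) = 12

12.0000


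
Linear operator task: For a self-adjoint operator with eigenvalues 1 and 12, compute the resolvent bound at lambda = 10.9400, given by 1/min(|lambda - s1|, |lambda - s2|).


dist(10.9400, {1, 12}) = min(|10.9400 - 1|, |10.9400 - 12|)
= min(9.9400, 1.0600) = 1.0600
Resolvent bound = 1/1.0600 = 0.9434

0.9434


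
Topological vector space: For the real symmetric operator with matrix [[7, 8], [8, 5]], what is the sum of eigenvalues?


For a self-adjoint (symmetric) matrix, the eigenvalues are real.
The sum of eigenvalues equals the trace of the matrix.
trace = 7 + 5 = 12

12


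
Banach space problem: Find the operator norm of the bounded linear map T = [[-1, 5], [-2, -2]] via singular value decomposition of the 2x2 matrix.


A^T A = [[5, -1], [-1, 29]]
trace(A^T A) = 34, det(A^T A) = 144
discriminant = 34^2 - 4*144 = 580
Largest eigenvalue of A^T A = (trace + sqrt(disc))/2 = 29.0416
||T|| = sqrt(29.0416) = 5.3890

5.3890


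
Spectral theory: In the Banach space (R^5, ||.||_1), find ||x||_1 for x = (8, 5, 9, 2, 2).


The l^1 norm equals the sum of absolute values of all components.
||x||_1 = 8 + 5 + 9 + 2 + 2
= 26

26.0000


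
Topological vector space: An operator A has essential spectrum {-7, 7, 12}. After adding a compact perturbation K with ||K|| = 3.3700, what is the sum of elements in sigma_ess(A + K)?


By Weyl's theorem, the essential spectrum is invariant under compact perturbations.
sigma_ess(A + K) = sigma_ess(A) = {-7, 7, 12}
Sum = -7 + 7 + 12 = 12

12


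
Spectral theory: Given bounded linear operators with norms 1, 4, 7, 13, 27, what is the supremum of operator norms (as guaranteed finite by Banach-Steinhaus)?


By the Uniform Boundedness Principle, the supremum of norms is finite.
sup_k ||T_k|| = max(1, 4, 7, 13, 27) = 27

27


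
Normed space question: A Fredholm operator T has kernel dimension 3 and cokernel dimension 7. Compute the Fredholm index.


The Fredholm index is defined as ind(T) = dim(ker T) - dim(coker T)
= 3 - 7
= -4

-4


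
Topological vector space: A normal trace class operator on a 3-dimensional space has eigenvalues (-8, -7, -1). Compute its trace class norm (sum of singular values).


For a normal operator, singular values equal |eigenvalues|.
Trace norm = sum |lambda_i| = 8 + 7 + 1
= 16

16


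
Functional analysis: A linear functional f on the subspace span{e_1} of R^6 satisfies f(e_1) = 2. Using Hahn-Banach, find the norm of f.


The norm of f is given by ||f|| = sup_{||x||=1} |f(x)|.
On span{e_1}, ||e_1|| = 1, so ||f|| = |f(e_1)| / ||e_1||
= |2| / 1 = 2.0000

2.0000


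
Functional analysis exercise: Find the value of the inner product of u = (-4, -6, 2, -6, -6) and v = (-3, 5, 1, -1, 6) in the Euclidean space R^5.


Computing the standard inner product <u, v> = sum u_i * v_i
= -4*-3 + -6*5 + 2*1 + -6*-1 + -6*6
= 12 + -30 + 2 + 6 + -36
= -46

-46


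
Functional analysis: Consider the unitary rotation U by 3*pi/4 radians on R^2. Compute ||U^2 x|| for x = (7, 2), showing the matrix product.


U is a rotation by theta = 3*pi/4
U^2 = rotation by 2*theta = 6*pi/4
cos(6*pi/4) = 0.0000, sin(6*pi/4) = -1.0000
U^2 x = (0.0000 * 7 - -1.0000 * 2, -1.0000 * 7 + 0.0000 * 2)
= (2.0000, -7.0000)
||U^2 x|| = sqrt(2.0000^2 + (-7.0000)^2) = sqrt(53.0000) = 7.2801

7.2801


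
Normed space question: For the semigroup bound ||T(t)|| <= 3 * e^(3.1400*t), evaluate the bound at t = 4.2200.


||T(4.2200)|| <= 3 * exp(3.1400 * 4.2200)
= 3 * exp(13.2508)
= 3 * 568524.6779
= 1.7056e+06

1.7056e+06


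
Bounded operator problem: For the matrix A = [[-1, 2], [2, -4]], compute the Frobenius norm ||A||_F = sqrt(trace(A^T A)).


||A||_F^2 = sum a_ij^2
= (-1)^2 + 2^2 + 2^2 + (-4)^2
= 1 + 4 + 4 + 16 = 25
||A||_F = sqrt(25) = 5.0000

5.0000


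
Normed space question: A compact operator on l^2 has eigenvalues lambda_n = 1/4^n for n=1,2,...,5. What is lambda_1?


The eigenvalue formula gives lambda_1 = 1/4^1
= 1/4
= 0.2500

0.2500


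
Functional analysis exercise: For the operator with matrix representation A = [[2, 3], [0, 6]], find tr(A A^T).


trace(A * A^T) = sum of squares of all entries
= 2^2 + 3^2 + 0^2 + 6^2
= 4 + 9 + 0 + 36
= 49

49


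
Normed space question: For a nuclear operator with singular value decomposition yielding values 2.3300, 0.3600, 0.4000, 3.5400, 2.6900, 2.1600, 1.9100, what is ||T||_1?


The nuclear norm is the sum of all singular values.
||T||_1 = 2.3300 + 0.3600 + 0.4000 + 3.5400 + 2.6900 + 2.1600 + 1.9100
= 13.3900

13.3900


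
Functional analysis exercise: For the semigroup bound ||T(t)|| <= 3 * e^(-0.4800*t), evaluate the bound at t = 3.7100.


||T(3.7100)|| <= 3 * exp(-0.4800 * 3.7100)
= 3 * exp(-1.7808)
= 3 * 0.1685
= 0.5055

0.5055


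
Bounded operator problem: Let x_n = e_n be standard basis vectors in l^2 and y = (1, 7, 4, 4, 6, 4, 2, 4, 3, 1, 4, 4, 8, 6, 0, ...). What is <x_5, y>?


x_5 = e_5 is the standard basis vector with 1 in position 5.
<x_5, y> = y_5 = 6
As n -> infinity, <x_n, y> -> 0, confirming weak convergence of (x_n) to 0.

6


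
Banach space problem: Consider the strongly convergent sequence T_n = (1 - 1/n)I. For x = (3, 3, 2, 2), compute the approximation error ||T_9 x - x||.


T_9 x - x = (1 - 1/9)x - x = -x/9
||x|| = sqrt(26) = 5.0990
||T_9 x - x|| = ||x||/9 = 5.0990/9 = 0.5666

0.5666


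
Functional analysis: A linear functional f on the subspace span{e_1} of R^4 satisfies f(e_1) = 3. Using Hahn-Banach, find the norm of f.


The norm of f is given by ||f|| = sup_{||x||=1} |f(x)|.
On span{e_1}, ||e_1|| = 1, so ||f|| = |f(e_1)| / ||e_1||
= |3| / 1 = 3.0000

3.0000


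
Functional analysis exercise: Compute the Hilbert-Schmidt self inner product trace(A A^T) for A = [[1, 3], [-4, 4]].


trace(A * A^T) = sum of squares of all entries
= 1^2 + 3^2 + (-4)^2 + 4^2
= 1 + 9 + 16 + 16
= 42

42


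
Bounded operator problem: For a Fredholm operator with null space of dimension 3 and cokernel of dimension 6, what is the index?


The Fredholm index is defined as ind(T) = dim(ker T) - dim(coker T)
= 3 - 6
= -3

-3


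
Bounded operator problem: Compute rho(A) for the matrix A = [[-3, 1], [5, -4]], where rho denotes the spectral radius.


For a 2x2 matrix, eigenvalues satisfy lambda^2 - (trace)*lambda + det = 0
trace = -3 + -4 = -7
det = -3*-4 - 1*5 = 7
discriminant = (-7)^2 - 4*(7) = 21
spectral radius = max |eigenvalue| = 5.7913

5.7913


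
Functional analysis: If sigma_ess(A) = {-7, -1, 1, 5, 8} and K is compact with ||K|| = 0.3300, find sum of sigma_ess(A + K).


By Weyl's theorem, the essential spectrum is invariant under compact perturbations.
sigma_ess(A + K) = sigma_ess(A) = {-7, -1, 1, 5, 8}
Sum = -7 + -1 + 1 + 5 + 8 = 6

6


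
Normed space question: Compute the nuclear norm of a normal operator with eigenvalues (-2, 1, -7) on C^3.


For a normal operator, singular values equal |eigenvalues|.
Trace norm = sum |lambda_i| = 2 + 1 + 7
= 10

10


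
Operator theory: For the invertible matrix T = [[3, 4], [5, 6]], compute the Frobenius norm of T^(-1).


det(T) = 3*6 - 4*5 = -2
T^(-1) = (1/-2) * [[6, -4], [-5, 3]] = [[-3.0000, 2.0000], [2.5000, -1.5000]]
||T^(-1)||_F^2 = (-3.0000)^2 + 2.0000^2 + 2.5000^2 + (-1.5000)^2 = 21.5000
||T^(-1)||_F = sqrt(21.5000) = 4.6368

4.6368


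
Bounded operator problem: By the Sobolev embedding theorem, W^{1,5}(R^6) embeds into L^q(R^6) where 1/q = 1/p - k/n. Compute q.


Using the Sobolev embedding formula: 1/q = 1/p - k/n
1/q = 1/5 - 1/6 = 1/30
q = 1/(1/30) = 30

30.0000


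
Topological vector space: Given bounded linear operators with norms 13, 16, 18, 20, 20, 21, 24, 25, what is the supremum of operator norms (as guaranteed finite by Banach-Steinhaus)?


By the Uniform Boundedness Principle, the supremum of norms is finite.
sup_k ||T_k|| = max(13, 16, 18, 20, 20, 21, 24, 25) = 25

25


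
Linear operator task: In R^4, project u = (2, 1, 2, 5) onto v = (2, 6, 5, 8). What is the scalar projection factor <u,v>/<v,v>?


Computing <u,v> = 2*2 + 1*6 + 2*5 + 5*8 = 60
Computing <v,v> = 2^2 + 6^2 + 5^2 + 8^2 = 129
Projection coefficient = 60/129 = 0.4651

0.4651


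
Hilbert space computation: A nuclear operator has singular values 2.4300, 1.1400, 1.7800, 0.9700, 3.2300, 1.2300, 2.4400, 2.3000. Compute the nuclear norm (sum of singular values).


The nuclear norm is the sum of all singular values.
||T||_1 = 2.4300 + 1.1400 + 1.7800 + 0.9700 + 3.2300 + 1.2300 + 2.4400 + 2.3000
= 15.5200

15.5200


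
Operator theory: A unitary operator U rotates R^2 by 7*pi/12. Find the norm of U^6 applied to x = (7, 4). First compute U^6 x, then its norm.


U is a rotation by theta = 7*pi/12
U^6 = rotation by 6*theta = 42*pi/12 = 18*pi/12 (mod 2*pi)
cos(18*pi/12) = 0.0000, sin(18*pi/12) = -1.0000
U^6 x = (0.0000 * 7 - -1.0000 * 4, -1.0000 * 7 + 0.0000 * 4)
= (4.0000, -7.0000)
||U^6 x|| = sqrt(4.0000^2 + (-7.0000)^2) = sqrt(65.0000) = 8.0623

8.0623


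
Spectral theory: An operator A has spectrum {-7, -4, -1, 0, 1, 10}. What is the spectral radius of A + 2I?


Spectrum of A + 2I = {-5, -2, 1, 2, 3, 12}
Spectral radius = max |lambda| over the shifted spectrum
= max(5, 2, 1, 2, 3, 12) = 12

12


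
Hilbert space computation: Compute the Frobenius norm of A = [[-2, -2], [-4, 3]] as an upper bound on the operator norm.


||A||_F^2 = sum a_ij^2
= (-2)^2 + (-2)^2 + (-4)^2 + 3^2
= 4 + 4 + 16 + 9 = 33
||A||_F = sqrt(33) = 5.7446

5.7446


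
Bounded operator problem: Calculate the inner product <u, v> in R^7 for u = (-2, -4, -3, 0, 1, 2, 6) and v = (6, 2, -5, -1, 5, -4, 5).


Computing the standard inner product <u, v> = sum u_i * v_i
= -2*6 + -4*2 + -3*-5 + 0*-1 + 1*5 + 2*-4 + 6*5
= -12 + -8 + 15 + 0 + 5 + -8 + 30
= 22

22


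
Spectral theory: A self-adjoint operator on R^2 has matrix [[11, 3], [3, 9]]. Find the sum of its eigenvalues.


For a self-adjoint (symmetric) matrix, the eigenvalues are real.
The sum of eigenvalues equals the trace of the matrix.
trace = 11 + 9 = 20

20


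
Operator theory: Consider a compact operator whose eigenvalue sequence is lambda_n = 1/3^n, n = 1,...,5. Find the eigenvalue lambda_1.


The eigenvalue formula gives lambda_1 = 1/3^1
= 1/3
= 0.3333

0.3333


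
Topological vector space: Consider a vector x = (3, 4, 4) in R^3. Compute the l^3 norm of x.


The l^3 norm = (sum |x_i|^3)^(1/3)
Sum of 3th powers = 27 + 64 + 64 = 155
||x||_3 = (155)^(1/3) = 5.3717

5.3717


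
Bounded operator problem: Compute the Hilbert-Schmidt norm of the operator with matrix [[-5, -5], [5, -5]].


The Hilbert-Schmidt norm is sqrt(sum of squares of all entries).
Sum of squares = (-5)^2 + (-5)^2 + 5^2 + (-5)^2
= 25 + 25 + 25 + 25 = 100
||T||_HS = sqrt(100) = 10.0000

10.0000


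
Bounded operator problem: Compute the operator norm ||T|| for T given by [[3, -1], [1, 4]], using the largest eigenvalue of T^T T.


A^T A = [[10, 1], [1, 17]]
trace(A^T A) = 27, det(A^T A) = 169
discriminant = 27^2 - 4*169 = 53
Largest eigenvalue of A^T A = (trace + sqrt(disc))/2 = 17.1401
||T|| = sqrt(17.1401) = 4.1401

4.1401


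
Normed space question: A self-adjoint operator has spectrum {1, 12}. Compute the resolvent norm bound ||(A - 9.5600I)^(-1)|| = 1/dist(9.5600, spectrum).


dist(9.5600, {1, 12}) = min(|9.5600 - 1|, |9.5600 - 12|)
= min(8.5600, 2.4400) = 2.4400
Resolvent bound = 1/2.4400 = 0.4098

0.4098


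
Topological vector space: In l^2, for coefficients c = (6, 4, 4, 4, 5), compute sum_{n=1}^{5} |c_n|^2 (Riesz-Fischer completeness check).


sum |c_n|^2 = 6^2 + 4^2 + 4^2 + 4^2 + 5^2
= 36 + 16 + 16 + 16 + 25
= 109

109


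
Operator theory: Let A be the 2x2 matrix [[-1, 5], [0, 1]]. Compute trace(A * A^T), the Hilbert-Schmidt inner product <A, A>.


trace(A * A^T) = sum of squares of all entries
= (-1)^2 + 5^2 + 0^2 + 1^2
= 1 + 25 + 0 + 1
= 27

27


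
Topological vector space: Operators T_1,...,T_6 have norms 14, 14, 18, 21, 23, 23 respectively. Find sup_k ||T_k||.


By the Uniform Boundedness Principle, the supremum of norms is finite.
sup_k ||T_k|| = max(14, 14, 18, 21, 23, 23) = 23

23


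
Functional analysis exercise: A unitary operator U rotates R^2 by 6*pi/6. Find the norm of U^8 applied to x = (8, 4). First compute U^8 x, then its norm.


U is a rotation by theta = 6*pi/6
U^8 = rotation by 8*theta = 48*pi/6 = 0*pi/6 (mod 2*pi)
cos(0*pi/6) = 1.0000, sin(0*pi/6) = 0.0000
U^8 x = (1.0000 * 8 - 0.0000 * 4, 0.0000 * 8 + 1.0000 * 4)
= (8.0000, 4.0000)
||U^8 x|| = sqrt(8.0000^2 + 4.0000^2) = sqrt(80.0000) = 8.9443

8.9443


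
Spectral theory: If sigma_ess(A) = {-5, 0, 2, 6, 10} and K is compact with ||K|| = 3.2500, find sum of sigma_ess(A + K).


By Weyl's theorem, the essential spectrum is invariant under compact perturbations.
sigma_ess(A + K) = sigma_ess(A) = {-5, 0, 2, 6, 10}
Sum = -5 + 0 + 2 + 6 + 10 = 13

13


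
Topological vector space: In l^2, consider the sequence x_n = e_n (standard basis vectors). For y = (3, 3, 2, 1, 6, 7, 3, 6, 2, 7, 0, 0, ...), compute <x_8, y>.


x_8 = e_8 is the standard basis vector with 1 in position 8.
<x_8, y> = y_8 = 6
As n -> infinity, <x_n, y> -> 0, confirming weak convergence of (x_n) to 0.

6


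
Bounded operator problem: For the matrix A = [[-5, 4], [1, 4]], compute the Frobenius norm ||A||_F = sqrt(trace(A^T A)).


||A||_F^2 = sum a_ij^2
= (-5)^2 + 4^2 + 1^2 + 4^2
= 25 + 16 + 1 + 16 = 58
||A||_F = sqrt(58) = 7.6158

7.6158


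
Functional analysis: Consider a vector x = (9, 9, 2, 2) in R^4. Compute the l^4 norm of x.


The l^4 norm = (sum |x_i|^4)^(1/4)
Sum of 4th powers = 6561 + 6561 + 16 + 16 = 13154
||x||_4 = (13154)^(1/4) = 10.7094

10.7094


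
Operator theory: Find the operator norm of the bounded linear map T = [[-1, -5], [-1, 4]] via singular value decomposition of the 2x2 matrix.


A^T A = [[2, 1], [1, 41]]
trace(A^T A) = 43, det(A^T A) = 81
discriminant = 43^2 - 4*81 = 1525
Largest eigenvalue of A^T A = (trace + sqrt(disc))/2 = 41.0256
||T|| = sqrt(41.0256) = 6.4051

6.4051


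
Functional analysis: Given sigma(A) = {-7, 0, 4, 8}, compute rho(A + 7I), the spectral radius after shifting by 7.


Spectrum of A + 7I = {0, 7, 11, 15}
Spectral radius = max |lambda| over the shifted spectrum
= max(0, 7, 11, 15) = 15

15


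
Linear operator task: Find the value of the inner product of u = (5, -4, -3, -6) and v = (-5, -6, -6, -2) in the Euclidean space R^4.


Computing the standard inner product <u, v> = sum u_i * v_i
= 5*-5 + -4*-6 + -3*-6 + -6*-2
= -25 + 24 + 18 + 12
= 29

29


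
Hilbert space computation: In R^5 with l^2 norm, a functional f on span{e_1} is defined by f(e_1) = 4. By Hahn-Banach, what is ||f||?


The norm of f is given by ||f|| = sup_{||x||=1} |f(x)|.
On span{e_1}, ||e_1|| = 1, so ||f|| = |f(e_1)| / ||e_1||
= |4| / 1 = 4.0000

4.0000


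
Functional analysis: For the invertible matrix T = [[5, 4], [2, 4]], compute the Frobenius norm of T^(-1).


det(T) = 5*4 - 4*2 = 12
T^(-1) = (1/12) * [[4, -4], [-2, 5]] = [[0.3333, -0.3333], [-0.1667, 0.4167]]
||T^(-1)||_F^2 = 0.3333^2 + (-0.3333)^2 + (-0.1667)^2 + 0.4167^2 = 0.4236
||T^(-1)||_F = sqrt(0.4236) = 0.6509

0.6509
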